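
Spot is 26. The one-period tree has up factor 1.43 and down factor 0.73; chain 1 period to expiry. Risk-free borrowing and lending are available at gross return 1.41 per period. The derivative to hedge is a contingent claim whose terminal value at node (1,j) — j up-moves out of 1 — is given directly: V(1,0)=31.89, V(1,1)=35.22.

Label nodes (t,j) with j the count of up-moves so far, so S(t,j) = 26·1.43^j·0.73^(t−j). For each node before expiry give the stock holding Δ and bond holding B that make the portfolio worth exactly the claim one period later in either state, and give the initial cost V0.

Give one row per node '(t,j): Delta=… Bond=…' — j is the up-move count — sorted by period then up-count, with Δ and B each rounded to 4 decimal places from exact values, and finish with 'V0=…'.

Since d<R<u, set p* = (R−d)/(u−d) = 0.9714; price each node as the discounted p*-expectation of its children.
Terminal values V(1,·): V(1,0)=31.8900, V(1,1)=35.2200
  t=0,j=0: stock 26.0000 → up 37.1800 (V=35.2200), down 18.9800 (V=31.8900). Price 24.9112; hedge Δ=0.1830, bond B=20.1541.
Root portfolio cost Δ·26+B reproduces V0=24.9112.

(0,0): Delta=0.1830 Bond=20.1541
V0=24.9112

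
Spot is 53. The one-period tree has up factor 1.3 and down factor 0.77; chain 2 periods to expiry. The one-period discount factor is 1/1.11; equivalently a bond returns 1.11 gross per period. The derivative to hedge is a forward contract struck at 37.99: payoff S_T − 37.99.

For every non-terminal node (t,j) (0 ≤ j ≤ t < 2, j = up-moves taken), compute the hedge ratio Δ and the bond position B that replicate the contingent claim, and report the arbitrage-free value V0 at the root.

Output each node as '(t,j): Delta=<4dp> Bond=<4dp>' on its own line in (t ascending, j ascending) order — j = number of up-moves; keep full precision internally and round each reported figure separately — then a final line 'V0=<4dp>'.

Under the risk-neutral measure, an up-move has probability p* = (R−d)/(u−d) = 0.6415 and values discount at R = 1.11.
At expiry t=2: V(2,0)=-6.5663, V(2,1)=15.0630, V(2,2)=51.5800
Node (1,0) S=40.8100: V=(p*·15.0630+(1−p*)·-6.5663)/1.11=6.5848; Δ=(15.0630−-6.5663)/(53.0530−31.4237)=1.0000; B=V−Δ·S=-34.2252
Node (1,1) S=68.9000: V=(p*·51.5800+(1−p*)·15.0630)/1.11=34.6748; Δ=(51.5800−15.0630)/(89.5700−53.0530)=1.0000; B=V−Δ·S=-34.2252
Node (0,0) S=53.0000: V=(p*·34.6748+(1−p*)·6.5848)/1.11=22.1665; Δ=(34.6748−6.5848)/(68.9000−40.8100)=1.0000; B=V−Δ·S=-30.8335
Self-financing check: at every node Δ·S+B equals the discounted successor values.

(0,0): Delta=1.0000 Bond=-30.8335
(1,0): Delta=1.0000 Bond=-34.2252
(1,1): Delta=1.0000 Bond=-34.2252
V0=22.1665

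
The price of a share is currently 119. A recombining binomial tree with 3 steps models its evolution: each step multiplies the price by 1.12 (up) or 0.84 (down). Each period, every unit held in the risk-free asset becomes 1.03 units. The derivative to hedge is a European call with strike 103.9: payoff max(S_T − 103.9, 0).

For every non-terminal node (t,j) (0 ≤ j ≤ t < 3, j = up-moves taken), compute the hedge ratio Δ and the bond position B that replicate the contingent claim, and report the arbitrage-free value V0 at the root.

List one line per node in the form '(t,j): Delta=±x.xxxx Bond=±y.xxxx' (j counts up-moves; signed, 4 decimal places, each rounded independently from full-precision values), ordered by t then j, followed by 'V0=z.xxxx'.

The replicating-portfolio and risk-neutral prices coincide; use p* = (1.03−0.84)/(1.12−0.84) = 0.6786 for the latter.
Terminal values V(3,·): V(3,0)=0.0000, V(3,1)=0.0000, V(3,2)=21.4898, V(3,3)=63.2864
(2,0): S=83.9664. Δ = (V_up−V_dn)/(S_up−S_dn) = (0.0000−0.0000)/(94.0424−70.5318) = 0.0000. V = [p*·0.0000 + (1−p*)·0.0000]/1.03 = 0.0000. B = V − Δ·S = 0.0000.
(2,1): S=111.9552. Δ = (V_up−V_dn)/(S_up−S_dn) = (21.4898−0.0000)/(125.3898−94.0424) = 0.6855. V = [p*·21.4898 + (1−p*)·0.0000]/1.03 = 14.1577. B = V − Δ·S = -62.5917.
(2,2): S=149.2736. Δ = (V_up−V_dn)/(S_up−S_dn) = (63.2864−21.4898)/(167.1864−125.3898) = 1.0000. V = [p*·63.2864 + (1−p*)·21.4898]/1.03 = 48.3998. B = V − Δ·S = -100.8738.
(1,0): S=99.9600. Δ = (V_up−V_dn)/(S_up−S_dn) = (14.1577−0.0000)/(111.9552−83.9664) = 0.5058. V = [p*·14.1577 + (1−p*)·0.0000]/1.03 = 9.3272. B = V − Δ·S = -41.2359.
(1,1): S=133.2800. Δ = (V_up−V_dn)/(S_up−S_dn) = (48.3998−14.1577)/(149.2736−111.9552) = 0.9176. V = [p*·48.3998 + (1−p*)·14.1577]/1.03 = 36.3043. B = V − Δ·S = -85.9892.
(0,0): S=119.0000. Δ = (V_up−V_dn)/(S_up−S_dn) = (36.3043−9.3272)/(133.2800−99.9600) = 0.8096. V = [p*·36.3043 + (1−p*)·9.3272]/1.03 = 26.8282. B = V − Δ·S = -69.5186.
Check: Δ(0,0)·S0 + B(0,0) = 26.8282 = V0.

(0,0): Delta=0.8096 Bond=-69.5186
(1,0): Delta=0.5058 Bond=-41.2359
(1,1): Delta=0.9176 Bond=-85.9892
(2,0): Delta=0.0000 Bond=0.0000
(2,1): Delta=0.6855 Bond=-62.5917
(2,2): Delta=1.0000 Bond=-100.8738
V0=26.8282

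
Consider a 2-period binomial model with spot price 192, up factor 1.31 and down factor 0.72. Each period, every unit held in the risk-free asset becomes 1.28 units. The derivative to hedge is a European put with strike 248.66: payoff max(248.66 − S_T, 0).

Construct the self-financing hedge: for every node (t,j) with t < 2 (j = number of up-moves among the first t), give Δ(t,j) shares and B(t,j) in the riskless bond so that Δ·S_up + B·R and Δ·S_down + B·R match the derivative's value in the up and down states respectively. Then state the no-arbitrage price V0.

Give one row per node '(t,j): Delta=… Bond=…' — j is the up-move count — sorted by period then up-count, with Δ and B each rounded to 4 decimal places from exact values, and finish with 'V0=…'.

Since d<R<u, set p* = (R−d)/(u−d) = 0.9492; price each node as the discounted p*-expectation of its children.
At expiry t=2: V(2,0)=149.1272, V(2,1)=67.5656, V(2,2)=0.0000
Node (1,0) S=138.2400: V=(p*·67.5656+(1−p*)·149.1272)/1.28=56.0256; Δ=(67.5656−149.1272)/(181.0944−99.5328)=-1.0000; B=V−Δ·S=194.2656
Node (1,1) S=251.5200: V=(p*·0.0000+(1−p*)·67.5656)/1.28=2.6840; Δ=(0.0000−67.5656)/(329.4912−181.0944)=-0.4553; B=V−Δ·S=117.2020
Node (0,0) S=192.0000: V=(p*·2.6840+(1−p*)·56.0256)/1.28=4.2159; Δ=(2.6840−56.0256)/(251.5200−138.2400)=-0.4709; B=V−Δ·S=94.6254
Self-financing check: at every node Δ·S+B equals the discounted successor values.

(0,0): Delta=-0.4709 Bond=94.6254
(1,0): Delta=-1.0000 Bond=194.2656
(1,1): Delta=-0.4553 Bond=117.2020
V0=4.2159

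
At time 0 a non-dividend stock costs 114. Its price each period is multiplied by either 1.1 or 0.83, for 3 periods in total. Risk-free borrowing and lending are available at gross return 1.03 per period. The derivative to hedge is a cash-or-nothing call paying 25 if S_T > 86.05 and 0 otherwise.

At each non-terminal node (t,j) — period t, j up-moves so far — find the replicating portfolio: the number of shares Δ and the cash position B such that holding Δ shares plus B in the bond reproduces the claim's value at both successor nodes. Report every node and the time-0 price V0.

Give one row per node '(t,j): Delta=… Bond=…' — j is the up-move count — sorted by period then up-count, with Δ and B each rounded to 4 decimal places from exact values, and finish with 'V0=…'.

(0,0): Delta=0.0515 Bond=16.6135
(1,0): Delta=0.2463 Bond=-1.3253
(1,1): Delta=0.0000 Bond=23.5649
(2,0): Delta=1.1790 Bond=-74.6134
(2,1): Delta=0.0000 Bond=24.2718
(2,2): Delta=0.0000 Bond=24.2718
V0=22.4799

Risk-neutral probability p* = (R−d)/(u−d) = (1.03−0.83)/(1.1−0.83) = 0.7407.
Payoff layer (t=3): V(3,0)=0.0000, V(3,1)=25.0000, V(3,2)=25.0000, V(3,3)=25.0000
(2,0): S=78.5346. Δ = (V_up−V_dn)/(S_up−S_dn) = (25.0000−0.0000)/(86.3881−65.1837) = 1.1790. V = [p*·25.0000 + (1−p*)·0.0000]/1.03 = 17.9791. B = V − Δ·S = -74.6134.
(2,1): S=104.0820. Δ = (V_up−V_dn)/(S_up−S_dn) = (25.0000−25.0000)/(114.4902−86.3881) = 0.0000. V = [p*·25.0000 + (1−p*)·25.0000]/1.03 = 24.2718. B = V − Δ·S = 24.2718.
(2,2): S=137.9400. Δ = (V_up−V_dn)/(S_up−S_dn) = (25.0000−25.0000)/(151.7340−114.4902) = 0.0000. V = [p*·25.0000 + (1−p*)·25.0000]/1.03 = 24.2718. B = V − Δ·S = 24.2718.
(1,0): S=94.6200. Δ = (V_up−V_dn)/(S_up−S_dn) = (24.2718−17.9791)/(104.0820−78.5346) = 0.2463. V = [p*·24.2718 + (1−p*)·17.9791]/1.03 = 21.9810. B = V − Δ·S = -1.3253.
(1,1): S=125.4000. Δ = (V_up−V_dn)/(S_up−S_dn) = (24.2718−24.2718)/(137.9400−104.0820) = 0.0000. V = [p*·24.2718 + (1−p*)·24.2718]/1.03 = 23.5649. B = V − Δ·S = 23.5649.
(0,0): S=114.0000. Δ = (V_up−V_dn)/(S_up−S_dn) = (23.5649−21.9810)/(125.4000−94.6200) = 0.0515. V = [p*·23.5649 + (1−p*)·21.9810]/1.03 = 22.4799. B = V − Δ·S = 16.6135.
The time-0 hedge costs 22.4799, which is the no-arbitrage price.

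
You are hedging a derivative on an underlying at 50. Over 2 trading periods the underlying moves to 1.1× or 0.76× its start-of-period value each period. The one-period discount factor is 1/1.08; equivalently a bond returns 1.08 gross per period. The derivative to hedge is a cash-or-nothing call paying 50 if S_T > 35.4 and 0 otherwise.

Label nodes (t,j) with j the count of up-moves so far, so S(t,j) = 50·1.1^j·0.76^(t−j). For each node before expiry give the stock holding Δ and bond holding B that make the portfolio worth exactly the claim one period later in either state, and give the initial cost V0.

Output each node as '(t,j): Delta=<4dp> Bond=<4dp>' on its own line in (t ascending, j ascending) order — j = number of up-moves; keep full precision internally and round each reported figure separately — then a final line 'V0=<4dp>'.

Since d<R<u, set p* = (R−d)/(u−d) = 0.9412; price each node as the discounted p*-expectation of its children.
At expiry t=2: V(2,0)=0.0000, V(2,1)=50.0000, V(2,2)=50.0000
  t=1,j=0: stock 38.0000 → up 41.8000 (V=50.0000), down 28.8800 (V=0.0000). Price 43.5730; hedge Δ=3.8700, bond B=-103.4858.
  t=1,j=1: stock 55.0000 → up 60.5000 (V=50.0000), down 41.8000 (V=50.0000). Price 46.2963; hedge Δ=0.0000, bond B=46.2963.
  t=0,j=0: stock 50.0000 → up 55.0000 (V=46.2963), down 38.0000 (V=43.5730). Price 42.7186; hedge Δ=0.1602, bond B=34.7089.
Check: Δ(0,0)·S0 + B(0,0) = 42.7186 = V0.

(0,0): Delta=0.1602 Bond=34.7089
(1,0): Delta=3.8700 Bond=-103.4858
(1,1): Delta=0.0000 Bond=46.2963
V0=42.7186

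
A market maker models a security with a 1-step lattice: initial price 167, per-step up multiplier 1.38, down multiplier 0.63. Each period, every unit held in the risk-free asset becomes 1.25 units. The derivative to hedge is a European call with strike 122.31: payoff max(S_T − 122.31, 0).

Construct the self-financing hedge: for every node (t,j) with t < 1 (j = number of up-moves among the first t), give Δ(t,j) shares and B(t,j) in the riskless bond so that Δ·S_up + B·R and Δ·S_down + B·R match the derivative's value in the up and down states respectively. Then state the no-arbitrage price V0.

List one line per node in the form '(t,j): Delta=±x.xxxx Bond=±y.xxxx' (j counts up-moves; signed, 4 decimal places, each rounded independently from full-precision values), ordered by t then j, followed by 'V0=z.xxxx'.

No-arbitrage ⇒ martingale measure with p* = (R−d)/(u−d) = 0.8267.
Terminal values V(1,·): V(1,0)=0.0000, V(1,1)=108.1500
(0,0): S=167.0000. Δ = (V_up−V_dn)/(S_up−S_dn) = (108.1500−0.0000)/(230.4600−105.2100) = 0.8635. V = [p*·108.1500 + (1−p*)·0.0000]/1.25 = 71.5232. B = V − Δ·S = -72.6768.
Self-financing check: at every node Δ·S+B equals the discounted successor values.

(0,0): Delta=0.8635 Bond=-72.6768
V0=71.5232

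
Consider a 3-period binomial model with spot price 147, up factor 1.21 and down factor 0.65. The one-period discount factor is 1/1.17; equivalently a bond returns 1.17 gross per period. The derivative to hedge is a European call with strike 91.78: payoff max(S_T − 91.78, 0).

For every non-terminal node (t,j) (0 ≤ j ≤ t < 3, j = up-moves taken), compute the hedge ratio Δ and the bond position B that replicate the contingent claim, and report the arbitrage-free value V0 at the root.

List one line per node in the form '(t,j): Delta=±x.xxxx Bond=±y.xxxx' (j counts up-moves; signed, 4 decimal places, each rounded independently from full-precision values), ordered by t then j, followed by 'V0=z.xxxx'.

Since d<R<u, set p* = (R−d)/(u−d) = 0.9286; price each node as the discounted p*-expectation of its children.
Terminal values V(3,·): V(3,0)=0.0000, V(3,1)=0.0000, V(3,2)=48.1148, V(3,3)=168.6395
(2,0): S=62.1075. Δ = (V_up−V_dn)/(S_up−S_dn) = (0.0000−0.0000)/(75.1501−40.3699) = 0.0000. V = [p*·0.0000 + (1−p*)·0.0000]/1.17 = 0.0000. B = V − Δ·S = 0.0000.
(2,1): S=115.6155. Δ = (V_up−V_dn)/(S_up−S_dn) = (48.1148−0.0000)/(139.8948−75.1501) = 0.7431. V = [p*·48.1148 + (1−p*)·0.0000]/1.17 = 38.1863. B = V − Δ·S = -47.7329.
(2,2): S=215.2227. Δ = (V_up−V_dn)/(S_up−S_dn) = (168.6395−48.1148)/(260.4195−139.8948) = 1.0000. V = [p*·168.6395 + (1−p*)·48.1148]/1.17 = 136.7783. B = V − Δ·S = -78.4444.
(1,0): S=95.5500. Δ = (V_up−V_dn)/(S_up−S_dn) = (38.1863−0.0000)/(115.6155−62.1075) = 0.7137. V = [p*·38.1863 + (1−p*)·0.0000]/1.17 = 30.3066. B = V − Δ·S = -37.8832.
(1,1): S=177.8700. Δ = (V_up−V_dn)/(S_up−S_dn) = (136.7783−38.1863)/(215.2227−115.6155) = 0.9898. V = [p*·136.7783 + (1−p*)·38.1863]/1.17 = 110.8854. B = V − Δ·S = -65.1716.
(0,0): S=147.0000. Δ = (V_up−V_dn)/(S_up−S_dn) = (110.8854−30.3066)/(177.8700−95.5500) = 0.9788. V = [p*·110.8854 + (1−p*)·30.3066]/1.17 = 89.8545. B = V − Δ·S = -54.0363.
The time-0 hedge costs 89.8545, which is the no-arbitrage price.

(0,0): Delta=0.9788 Bond=-54.0363
(1,0): Delta=0.7137 Bond=-37.8832
(1,1): Delta=0.9898 Bond=-65.1716
(2,0): Delta=0.0000 Bond=0.0000
(2,1): Delta=0.7431 Bond=-47.7329
(2,2): Delta=1.0000 Bond=-78.4444
V0=89.8545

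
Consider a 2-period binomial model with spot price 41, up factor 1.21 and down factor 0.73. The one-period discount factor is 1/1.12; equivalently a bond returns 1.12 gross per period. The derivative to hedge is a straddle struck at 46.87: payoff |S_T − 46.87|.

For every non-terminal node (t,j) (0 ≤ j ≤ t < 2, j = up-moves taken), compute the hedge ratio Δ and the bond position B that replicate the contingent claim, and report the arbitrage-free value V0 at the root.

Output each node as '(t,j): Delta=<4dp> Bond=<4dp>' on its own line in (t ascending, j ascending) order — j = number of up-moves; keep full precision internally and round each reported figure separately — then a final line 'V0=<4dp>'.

Since d<R<u, set p* = (R−d)/(u−d) = 0.8125; price each node as the discounted p*-expectation of its children.
Payoff layer (t=2): V(2,0)=25.0211, V(2,1)=10.6547, V(2,2)=13.1581
Node (1,0) S=29.9300: V=(p*·10.6547+(1−p*)·25.0211)/1.12=11.9182; Δ=(10.6547−25.0211)/(36.2153−21.8489)=-1.0000; B=V−Δ·S=41.8482
Node (1,1) S=49.6100: V=(p*·13.1581+(1−p*)·10.6547)/1.12=11.3292; Δ=(13.1581−10.6547)/(60.0281−36.2153)=0.1051; B=V−Δ·S=6.1138
Node (0,0) S=41.0000: V=(p*·11.3292+(1−p*)·11.9182)/1.12=10.2140; Δ=(11.3292−11.9182)/(49.6100−29.9300)=-0.0299; B=V−Δ·S=11.4411
The time-0 hedge costs 10.2140, which is the no-arbitrage price.

(0,0): Delta=-0.0299 Bond=11.4411
(1,0): Delta=-1.0000 Bond=41.8482
(1,1): Delta=0.1051 Bond=6.1138
V0=10.2140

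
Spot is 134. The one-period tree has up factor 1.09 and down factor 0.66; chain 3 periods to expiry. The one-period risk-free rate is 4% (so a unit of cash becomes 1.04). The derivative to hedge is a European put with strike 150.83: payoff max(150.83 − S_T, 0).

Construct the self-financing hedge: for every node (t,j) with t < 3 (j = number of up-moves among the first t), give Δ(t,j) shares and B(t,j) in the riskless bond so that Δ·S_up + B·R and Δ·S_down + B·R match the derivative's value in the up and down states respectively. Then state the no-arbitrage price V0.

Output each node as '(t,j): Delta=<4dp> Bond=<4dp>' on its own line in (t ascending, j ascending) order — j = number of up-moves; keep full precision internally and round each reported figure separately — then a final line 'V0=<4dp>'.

(0,0): Delta=-0.7155 Bond=109.8934
(1,0): Delta=-1.0000 Bond=139.4508
(1,1): Delta=-0.6928 Bond=110.9784
(2,0): Delta=-1.0000 Bond=145.0288
(2,1): Delta=-1.0000 Bond=145.0288
(2,2): Delta=-0.6684 Bond=111.5213
V0=14.0171

Risk-neutral probability p* = (R−d)/(u−d) = (1.04−0.66)/(1.09−0.66) = 0.8837.
Payoff layer (t=3): V(3,0)=112.3055, V(3,1)=87.2063, V(3,2)=45.7544, V(3,3)=0.0000
  t=2,j=0: stock 58.3704 → up 63.6237 (V=87.2063), down 38.5245 (V=112.3055). Price 86.6584; hedge Δ=-1.0000, bond B=145.0288.
  t=2,j=1: stock 96.3996 → up 105.0756 (V=45.7544), down 63.6237 (V=87.2063). Price 48.6292; hedge Δ=-1.0000, bond B=145.0288.
  t=2,j=2: stock 159.2054 → up 173.5339 (V=0.0000), down 105.0756 (V=45.7544). Price 5.1157; hedge Δ=-0.6684, bond B=111.5213.
  t=1,j=0: stock 88.4400 → up 96.3996 (V=48.6292), down 58.3704 (V=86.6584). Price 51.0108; hedge Δ=-1.0000, bond B=139.4508.
  t=1,j=1: stock 146.0600 → up 159.2054 (V=5.1157), down 96.3996 (V=48.6292). Price 9.7840; hedge Δ=-0.6928, bond B=110.9784.
  t=0,j=0: stock 134.0000 → up 146.0600 (V=9.7840), down 88.4400 (V=51.0108). Price 14.0171; hedge Δ=-0.7155, bond B=109.8934.
Each (Δ,B) replicates both successor values, so the strategy is self-financing and V0 is arbitrage-free.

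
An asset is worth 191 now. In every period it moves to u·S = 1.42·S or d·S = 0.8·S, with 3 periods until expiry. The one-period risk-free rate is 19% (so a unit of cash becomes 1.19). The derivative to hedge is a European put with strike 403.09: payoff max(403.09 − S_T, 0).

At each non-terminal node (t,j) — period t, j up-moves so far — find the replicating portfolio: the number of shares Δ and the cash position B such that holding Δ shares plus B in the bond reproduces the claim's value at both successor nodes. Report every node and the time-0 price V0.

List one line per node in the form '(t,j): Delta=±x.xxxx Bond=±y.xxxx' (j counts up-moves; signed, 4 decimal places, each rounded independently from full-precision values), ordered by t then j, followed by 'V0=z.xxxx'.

(0,0): Delta=-0.6607 Bond=195.6331
(1,0): Delta=-1.0000 Bond=284.6480
(1,1): Delta=-0.5480 Bond=202.2284
(2,0): Delta=-1.0000 Bond=338.7311
(2,1): Delta=-1.0000 Bond=338.7311
(2,2): Delta=-0.3978 Bond=182.8102
V0=69.4388

Since d<R<u, set p* = (R−d)/(u−d) = 0.6290; price each node as the discounted p*-expectation of its children.
Terminal payoffs: V(3,0)=305.2980, V(3,1)=229.5092, V(3,2)=94.9841, V(3,3)=0.0000
(2,0): S=122.2400. Δ = (V_up−V_dn)/(S_up−S_dn) = (229.5092−305.2980)/(173.5808−97.7920) = -1.0000. V = [p*·229.5092 + (1−p*)·305.2980]/1.19 = 216.4911. B = V − Δ·S = 338.7311.
(2,1): S=216.9760. Δ = (V_up−V_dn)/(S_up−S_dn) = (94.9841−229.5092)/(308.1059−173.5808) = -1.0000. V = [p*·94.9841 + (1−p*)·229.5092]/1.19 = 121.7551. B = V − Δ·S = 338.7311.
(2,2): S=385.1324. Δ = (V_up−V_dn)/(S_up−S_dn) = (0.0000−94.9841)/(546.8880−308.1059) = -0.3978. V = [p*·0.0000 + (1−p*)·94.9841]/1.19 = 29.6101. B = V − Δ·S = 182.8102.
(1,0): S=152.8000. Δ = (V_up−V_dn)/(S_up−S_dn) = (121.7551−216.4911)/(216.9760−122.2400) = -1.0000. V = [p*·121.7551 + (1−p*)·216.4911]/1.19 = 131.8480. B = V − Δ·S = 284.6480.
(1,1): S=271.2200. Δ = (V_up−V_dn)/(S_up−S_dn) = (29.6101−121.7551)/(385.1324−216.9760) = -0.5480. V = [p*·29.6101 + (1−p*)·121.7551]/1.19 = 53.6075. B = V − Δ·S = 202.2284.
(0,0): S=191.0000. Δ = (V_up−V_dn)/(S_up−S_dn) = (53.6075−131.8480)/(271.2200−152.8000) = -0.6607. V = [p*·53.6075 + (1−p*)·131.8480]/1.19 = 69.4388. B = V − Δ·S = 195.6331.
Each (Δ,B) replicates both successor values, so the strategy is self-financing and V0 is arbitrage-free.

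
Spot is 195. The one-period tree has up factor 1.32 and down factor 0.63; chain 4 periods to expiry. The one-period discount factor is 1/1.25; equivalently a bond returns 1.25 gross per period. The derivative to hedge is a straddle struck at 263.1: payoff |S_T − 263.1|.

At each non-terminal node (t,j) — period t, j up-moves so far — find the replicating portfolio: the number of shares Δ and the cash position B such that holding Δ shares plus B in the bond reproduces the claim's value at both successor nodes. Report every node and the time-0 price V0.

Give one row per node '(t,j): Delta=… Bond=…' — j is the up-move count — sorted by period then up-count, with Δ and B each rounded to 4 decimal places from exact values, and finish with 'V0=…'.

(0,0): Delta=0.7450 Bond=-52.1739
(1,0): Delta=-0.7629 Bond=120.0240
(1,1): Delta=0.8263 Bond=-86.1318
(2,0): Delta=-1.0000 Bond=168.3840
(2,1): Delta=-0.7501 Bond=147.9578
(2,2): Delta=0.9112 Bond=-136.5253
(3,0): Delta=-1.0000 Bond=210.4800
(3,1): Delta=-1.0000 Bond=210.4800
(3,2): Delta=-0.7366 Bond=182.0645
(3,3): Delta=1.0000 Bond=-210.4800
V0=93.1034

No-arbitrage ⇒ martingale measure with p* = (R−d)/(u−d) = 0.8986.
Payoff layer (t=4): V(4,0)=232.3817, V(4,1)=198.7379, V(4,2)=128.2461, V(4,3)=19.4511, V(4,4)=328.9118
  t=3,j=0: stock 48.7592 → up 64.3621 (V=198.7379), down 30.7183 (V=232.3817). Price 161.7208; hedge Δ=-1.0000, bond B=210.4800.
  t=3,j=1: stock 102.1621 → up 134.8539 (V=128.2461), down 64.3621 (V=198.7379). Price 108.3179; hedge Δ=-1.0000, bond B=210.4800.
  t=3,j=2: stock 214.0538 → up 282.5511 (V=19.4511), down 134.8539 (V=128.2461). Price 24.3906; hedge Δ=-0.7366, bond B=182.0645.
  t=3,j=3: stock 448.4938 → up 592.0118 (V=328.9118), down 282.5511 (V=19.4511). Price 238.0138; hedge Δ=1.0000, bond B=-210.4800.
  t=2,j=0: stock 77.3955 → up 102.1621 (V=108.3179), down 48.7592 (V=161.7208). Price 90.9885; hedge Δ=-1.0000, bond B=168.3840.
  t=2,j=1: stock 162.1620 → up 214.0538 (V=24.3906), down 102.1621 (V=108.3179). Price 26.3240; hedge Δ=-0.7501, bond B=147.9578.
  t=2,j=2: stock 339.7680 → up 448.4938 (V=238.0138), down 214.0538 (V=24.3906). Price 173.0735; hedge Δ=0.9112, bond B=-136.5253.
  t=1,j=0: stock 122.8500 → up 162.1620 (V=26.3240), down 77.3955 (V=90.9885). Price 26.3073; hedge Δ=-0.7629, bond B=120.0240.
  t=1,j=1: stock 257.4000 → up 339.7680 (V=173.0735), down 162.1620 (V=26.3240). Price 126.5487; hedge Δ=0.8263, bond B=-86.1318.
  t=0,j=0: stock 195.0000 → up 257.4000 (V=126.5487), down 122.8500 (V=26.3073). Price 93.1034; hedge Δ=0.7450, bond B=-52.1739.
Self-financing check: at every node Δ·S+B equals the discounted successor values.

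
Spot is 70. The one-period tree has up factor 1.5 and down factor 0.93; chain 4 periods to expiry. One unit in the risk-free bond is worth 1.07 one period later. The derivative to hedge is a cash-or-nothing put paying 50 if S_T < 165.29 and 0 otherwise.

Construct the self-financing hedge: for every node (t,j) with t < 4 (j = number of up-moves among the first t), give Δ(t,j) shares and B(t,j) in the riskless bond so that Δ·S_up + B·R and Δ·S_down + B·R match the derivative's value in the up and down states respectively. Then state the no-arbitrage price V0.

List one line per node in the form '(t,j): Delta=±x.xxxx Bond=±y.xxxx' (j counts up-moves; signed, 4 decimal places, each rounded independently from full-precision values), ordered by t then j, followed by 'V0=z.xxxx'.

Since d<R<u, set p* = (R−d)/(u−d) = 0.2456; price each node as the discounted p*-expectation of its children.
Terminal values V(4,·): V(4,0)=50.0000, V(4,1)=50.0000, V(4,2)=50.0000, V(4,3)=0.0000, V(4,4)=0.0000
(3,0): S=56.3050. Δ = (V_up−V_dn)/(S_up−S_dn) = (50.0000−50.0000)/(84.4575−52.3636) = 0.0000. V = [p*·50.0000 + (1−p*)·50.0000]/1.07 = 46.7290. B = V − Δ·S = 46.7290.
(3,1): S=90.8145. Δ = (V_up−V_dn)/(S_up−S_dn) = (50.0000−50.0000)/(136.2218−84.4575) = 0.0000. V = [p*·50.0000 + (1−p*)·50.0000]/1.07 = 46.7290. B = V − Δ·S = 46.7290.
(3,2): S=146.4750. Δ = (V_up−V_dn)/(S_up−S_dn) = (0.0000−50.0000)/(219.7125−136.2218) = -0.5989. V = [p*·0.0000 + (1−p*)·50.0000]/1.07 = 35.2517. B = V − Δ·S = 122.9710.
(3,3): S=236.2500. Δ = (V_up−V_dn)/(S_up−S_dn) = (0.0000−0.0000)/(354.3750−219.7125) = 0.0000. V = [p*·0.0000 + (1−p*)·0.0000]/1.07 = 0.0000. B = V − Δ·S = 0.0000.
(2,0): S=60.5430. Δ = (V_up−V_dn)/(S_up−S_dn) = (46.7290−46.7290)/(90.8145−56.3050) = 0.0000. V = [p*·46.7290 + (1−p*)·46.7290]/1.07 = 43.6719. B = V − Δ·S = 43.6719.
(2,1): S=97.6500. Δ = (V_up−V_dn)/(S_up−S_dn) = (35.2517−46.7290)/(146.4750−90.8145) = -0.2062. V = [p*·35.2517 + (1−p*)·46.7290]/1.07 = 41.0374. B = V − Δ·S = 61.1730.
(2,2): S=157.5000. Δ = (V_up−V_dn)/(S_up−S_dn) = (0.0000−35.2517)/(236.2500−146.4750) = -0.3927. V = [p*·0.0000 + (1−p*)·35.2517]/1.07 = 24.8536. B = V − Δ·S = 86.6987.
(1,0): S=65.1000. Δ = (V_up−V_dn)/(S_up−S_dn) = (41.0374−43.6719)/(97.6500−60.5430) = -0.0710. V = [p*·41.0374 + (1−p*)·43.6719]/1.07 = 40.2101. B = V − Δ·S = 44.8322.
(1,1): S=105.0000. Δ = (V_up−V_dn)/(S_up−S_dn) = (24.8536−41.0374)/(157.5000−97.6500) = -0.2704. V = [p*·24.8536 + (1−p*)·41.0374]/1.07 = 34.6378. B = V − Δ·S = 63.0303.
(0,0): S=70.0000. Δ = (V_up−V_dn)/(S_up−S_dn) = (34.6378−40.2101)/(105.0000−65.1000) = -0.1397. V = [p*·34.6378 + (1−p*)·40.2101]/1.07 = 36.3005. B = V − Δ·S = 46.0765.
Root portfolio cost Δ·70+B reproduces V0=36.3005.

(0,0): Delta=-0.1397 Bond=46.0765
(1,0): Delta=-0.0710 Bond=44.8322
(1,1): Delta=-0.2704 Bond=63.0303
(2,0): Delta=0.0000 Bond=43.6719
(2,1): Delta=-0.2062 Bond=61.1730
(2,2): Delta=-0.3927 Bond=86.6987
(3,0): Delta=0.0000 Bond=46.7290
(3,1): Delta=0.0000 Bond=46.7290
(3,2): Delta=-0.5989 Bond=122.9710
(3,3): Delta=0.0000 Bond=0.0000
V0=36.3005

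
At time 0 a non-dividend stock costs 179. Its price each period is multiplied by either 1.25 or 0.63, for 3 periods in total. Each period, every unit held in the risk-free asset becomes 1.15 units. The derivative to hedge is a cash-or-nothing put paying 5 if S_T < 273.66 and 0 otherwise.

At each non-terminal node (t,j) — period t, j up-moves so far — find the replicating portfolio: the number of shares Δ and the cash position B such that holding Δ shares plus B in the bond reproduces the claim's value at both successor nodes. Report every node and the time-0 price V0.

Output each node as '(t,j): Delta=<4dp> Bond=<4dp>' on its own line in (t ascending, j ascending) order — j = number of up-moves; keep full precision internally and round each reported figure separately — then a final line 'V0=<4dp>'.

(0,0): Delta=-0.0240 Bond=5.6375
(1,0): Delta=0.0000 Bond=3.7807
(1,1): Delta=-0.0263 Bond=7.0028
(2,0): Delta=0.0000 Bond=4.3478
(2,1): Delta=0.0000 Bond=4.3478
(2,2): Delta=-0.0288 Bond=8.7658
V0=1.3480

Risk-neutral probability p* = (R−d)/(u−d) = (1.15−0.63)/(1.25−0.63) = 0.8387.
Terminal payoffs: V(3,0)=5.0000, V(3,1)=5.0000, V(3,2)=5.0000, V(3,3)=0.0000
(2,0): S=71.0451. Δ = (V_up−V_dn)/(S_up−S_dn) = (5.0000−5.0000)/(88.8064−44.7584) = 0.0000. V = [p*·5.0000 + (1−p*)·5.0000]/1.15 = 4.3478. B = V − Δ·S = 4.3478.
(2,1): S=140.9625. Δ = (V_up−V_dn)/(S_up−S_dn) = (5.0000−5.0000)/(176.2031−88.8064) = 0.0000. V = [p*·5.0000 + (1−p*)·5.0000]/1.15 = 4.3478. B = V − Δ·S = 4.3478.
(2,2): S=279.6875. Δ = (V_up−V_dn)/(S_up−S_dn) = (0.0000−5.0000)/(349.6094−176.2031) = -0.0288. V = [p*·0.0000 + (1−p*)·5.0000]/1.15 = 0.7013. B = V − Δ·S = 8.7658.
(1,0): S=112.7700. Δ = (V_up−V_dn)/(S_up−S_dn) = (4.3478−4.3478)/(140.9625−71.0451) = 0.0000. V = [p*·4.3478 + (1−p*)·4.3478]/1.15 = 3.7807. B = V − Δ·S = 3.7807.
(1,1): S=223.7500. Δ = (V_up−V_dn)/(S_up−S_dn) = (0.7013−4.3478)/(279.6875−140.9625) = -0.0263. V = [p*·0.7013 + (1−p*)·4.3478]/1.15 = 1.1212. B = V − Δ·S = 7.0028.
(0,0): S=179.0000. Δ = (V_up−V_dn)/(S_up−S_dn) = (1.1212−3.7807)/(223.7500−112.7700) = -0.0240. V = [p*·1.1212 + (1−p*)·3.7807]/1.15 = 1.3480. B = V − Δ·S = 5.6375.
The time-0 hedge costs 1.3480, which is the no-arbitrage price.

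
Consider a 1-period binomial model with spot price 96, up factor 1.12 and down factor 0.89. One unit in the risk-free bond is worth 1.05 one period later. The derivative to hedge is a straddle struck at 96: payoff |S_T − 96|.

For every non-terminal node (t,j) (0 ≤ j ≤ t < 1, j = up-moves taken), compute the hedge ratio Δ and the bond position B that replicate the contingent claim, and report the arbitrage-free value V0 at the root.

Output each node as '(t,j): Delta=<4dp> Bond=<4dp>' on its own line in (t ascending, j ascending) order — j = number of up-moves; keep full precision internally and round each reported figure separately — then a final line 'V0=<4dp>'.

The replicating-portfolio and risk-neutral prices coincide; use p* = (1.05−0.89)/(1.12−0.89) = 0.6957 for the latter.
Terminal values V(1,·): V(1,0)=10.5600, V(1,1)=11.5200
  t=0,j=0: stock 96.0000 → up 107.5200 (V=11.5200), down 85.4400 (V=10.5600). Price 10.6932; hedge Δ=0.0435, bond B=6.5193.
The time-0 hedge costs 10.6932, which is the no-arbitrage price.

(0,0): Delta=0.0435 Bond=6.5193
V0=10.6932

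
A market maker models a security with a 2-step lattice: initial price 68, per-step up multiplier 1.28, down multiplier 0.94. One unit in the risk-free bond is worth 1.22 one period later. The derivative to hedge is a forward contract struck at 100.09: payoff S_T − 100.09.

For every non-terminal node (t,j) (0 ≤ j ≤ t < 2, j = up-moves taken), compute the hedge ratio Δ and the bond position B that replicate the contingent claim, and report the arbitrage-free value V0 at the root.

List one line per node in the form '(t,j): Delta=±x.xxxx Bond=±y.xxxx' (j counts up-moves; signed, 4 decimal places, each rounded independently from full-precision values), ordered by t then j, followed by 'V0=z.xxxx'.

Under the risk-neutral measure, an up-move has probability p* = (R−d)/(u−d) = 0.8235 and values discount at R = 1.22.
Terminal payoffs: V(2,0)=-40.0052, V(2,1)=-18.2724, V(2,2)=11.3212
(1,0): S=63.9200. Δ = (V_up−V_dn)/(S_up−S_dn) = (-18.2724−-40.0052)/(81.8176−60.0848) = 1.0000. V = [p*·-18.2724 + (1−p*)·-40.0052]/1.22 = -18.1210. B = V − Δ·S = -82.0410.
(1,1): S=87.0400. Δ = (V_up−V_dn)/(S_up−S_dn) = (11.3212−-18.2724)/(111.4112−81.8176) = 1.0000. V = [p*·11.3212 + (1−p*)·-18.2724]/1.22 = 4.9990. B = V − Δ·S = -82.0410.
(0,0): S=68.0000. Δ = (V_up−V_dn)/(S_up−S_dn) = (4.9990−-18.1210)/(87.0400−63.9200) = 1.0000. V = [p*·4.9990 + (1−p*)·-18.1210]/1.22 = 0.7533. B = V − Δ·S = -67.2467.
Check: Δ(0,0)·S0 + B(0,0) = 0.7533 = V0.

(0,0): Delta=1.0000 Bond=-67.2467
(1,0): Delta=1.0000 Bond=-82.0410
(1,1): Delta=1.0000 Bond=-82.0410
V0=0.7533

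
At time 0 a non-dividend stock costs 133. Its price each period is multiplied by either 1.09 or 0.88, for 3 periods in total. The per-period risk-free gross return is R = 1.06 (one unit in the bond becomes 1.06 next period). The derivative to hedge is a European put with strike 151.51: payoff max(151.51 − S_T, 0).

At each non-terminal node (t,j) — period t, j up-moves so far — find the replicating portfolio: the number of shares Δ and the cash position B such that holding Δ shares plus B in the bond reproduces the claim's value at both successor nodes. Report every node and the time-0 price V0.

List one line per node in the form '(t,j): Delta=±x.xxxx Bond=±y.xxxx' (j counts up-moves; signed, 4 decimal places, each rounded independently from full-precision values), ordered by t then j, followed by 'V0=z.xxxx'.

(0,0): Delta=-0.5147 Bond=73.6277
(1,0): Delta=-1.0000 Bond=134.8434
(1,1): Delta=-0.4494 Bond=68.5790
(2,0): Delta=-1.0000 Bond=142.9340
(2,1): Delta=-1.0000 Bond=142.9340
(2,2): Delta=-0.3753 Bond=60.9870
V0=5.1709

Since d<R<u, set p* = (R−d)/(u−d) = 0.8571; price each node as the discounted p*-expectation of its children.
At expiry t=3: V(3,0)=60.8742, V(3,1)=39.2452, V(3,2)=12.4548, V(3,3)=0.0000
  t=2,j=0: stock 102.9952 → up 112.2648 (V=39.2452), down 90.6358 (V=60.8742). Price 39.9388; hedge Δ=-1.0000, bond B=142.9340.
  t=2,j=1: stock 127.5736 → up 139.0552 (V=12.4548), down 112.2648 (V=39.2452). Price 15.3604; hedge Δ=-1.0000, bond B=142.9340.
  t=2,j=2: stock 158.0173 → up 172.2389 (V=0.0000), down 139.0552 (V=12.4548). Price 1.6785; hedge Δ=-0.3753, bond B=60.9870.
  t=1,j=0: stock 117.0400 → up 127.5736 (V=15.3604), down 102.9952 (V=39.9388). Price 17.8034; hedge Δ=-1.0000, bond B=134.8434.
  t=1,j=1: stock 144.9700 → up 158.0173 (V=1.6785), down 127.5736 (V=15.3604). Price 3.4274; hedge Δ=-0.4494, bond B=68.5790.
  t=0,j=0: stock 133.0000 → up 144.9700 (V=3.4274), down 117.0400 (V=17.8034). Price 5.1709; hedge Δ=-0.5147, bond B=73.6277.
Each (Δ,B) replicates both successor values, so the strategy is self-financing and V0 is arbitrage-free.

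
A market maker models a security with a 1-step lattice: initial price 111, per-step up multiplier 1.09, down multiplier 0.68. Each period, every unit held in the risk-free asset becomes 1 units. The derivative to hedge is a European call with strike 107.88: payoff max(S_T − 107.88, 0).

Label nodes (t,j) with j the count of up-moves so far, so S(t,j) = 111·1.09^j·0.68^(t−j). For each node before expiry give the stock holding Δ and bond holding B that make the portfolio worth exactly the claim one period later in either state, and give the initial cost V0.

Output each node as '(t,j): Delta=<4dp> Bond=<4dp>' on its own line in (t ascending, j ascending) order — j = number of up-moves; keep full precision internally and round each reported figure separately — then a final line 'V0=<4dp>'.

No-arbitrage ⇒ martingale measure with p* = (R−d)/(u−d) = 0.7805.
Terminal values V(1,·): V(1,0)=0.0000, V(1,1)=13.1100
(0,0): S=111.0000. Δ = (V_up−V_dn)/(S_up−S_dn) = (13.1100−0.0000)/(120.9900−75.4800) = 0.2881. V = [p*·13.1100 + (1−p*)·0.0000]/1 = 10.2322. B = V − Δ·S = -21.7434.
Check: Δ(0,0)·S0 + B(0,0) = 10.2322 = V0.

(0,0): Delta=0.2881 Bond=-21.7434
V0=10.2322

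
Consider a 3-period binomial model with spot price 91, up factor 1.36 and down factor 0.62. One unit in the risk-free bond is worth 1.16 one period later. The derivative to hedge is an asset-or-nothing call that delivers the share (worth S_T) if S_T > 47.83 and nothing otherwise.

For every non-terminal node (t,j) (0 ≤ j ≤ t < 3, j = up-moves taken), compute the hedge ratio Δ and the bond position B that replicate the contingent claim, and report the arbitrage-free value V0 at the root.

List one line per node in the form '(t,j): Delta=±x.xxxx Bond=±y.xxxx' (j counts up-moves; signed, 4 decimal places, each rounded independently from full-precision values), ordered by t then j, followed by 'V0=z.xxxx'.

(0,0): Delta=1.1862 Bond=-22.0947
(1,0): Delta=1.5724 Bond=-47.4151
(1,1): Delta=1.1210 Bond=-17.5612
(2,0): Delta=0.0000 Bond=0.0000
(2,1): Delta=1.8378 Bond=-75.3725
(2,2): Delta=1.0000 Bond=0.0000
V0=85.8519

No-arbitrage ⇒ martingale measure with p* = (R−d)/(u−d) = 0.7297.
Terminal values V(3,·): V(3,0)=0.0000, V(3,1)=0.0000, V(3,2)=104.3544, V(3,3)=228.9065
  t=2,j=0: stock 34.9804 → up 47.5733 (V=0.0000), down 21.6878 (V=0.0000). Price 0.0000; hedge Δ=0.0000, bond B=0.0000.
  t=2,j=1: stock 76.7312 → up 104.3544 (V=104.3544), down 47.5733 (V=0.0000). Price 65.6470; hedge Δ=1.8378, bond B=-75.3725.
  t=2,j=2: stock 168.3136 → up 228.9065 (V=228.9065), down 104.3544 (V=104.3544). Price 168.3136; hedge Δ=1.0000, bond B=0.0000.
  t=1,j=0: stock 56.4200 → up 76.7312 (V=65.6470), down 34.9804 (V=0.0000). Price 41.2970; hedge Δ=1.5724, bond B=-47.4151.
  t=1,j=1: stock 123.7600 → up 168.3136 (V=168.3136), down 76.7312 (V=65.6470). Price 121.1775; hedge Δ=1.1210, bond B=-17.5612.
  t=0,j=0: stock 91.0000 → up 123.7600 (V=121.1775), down 56.4200 (V=41.2970). Price 85.8519; hedge Δ=1.1862, bond B=-22.0947.
The time-0 hedge costs 85.8519, which is the no-arbitrage price.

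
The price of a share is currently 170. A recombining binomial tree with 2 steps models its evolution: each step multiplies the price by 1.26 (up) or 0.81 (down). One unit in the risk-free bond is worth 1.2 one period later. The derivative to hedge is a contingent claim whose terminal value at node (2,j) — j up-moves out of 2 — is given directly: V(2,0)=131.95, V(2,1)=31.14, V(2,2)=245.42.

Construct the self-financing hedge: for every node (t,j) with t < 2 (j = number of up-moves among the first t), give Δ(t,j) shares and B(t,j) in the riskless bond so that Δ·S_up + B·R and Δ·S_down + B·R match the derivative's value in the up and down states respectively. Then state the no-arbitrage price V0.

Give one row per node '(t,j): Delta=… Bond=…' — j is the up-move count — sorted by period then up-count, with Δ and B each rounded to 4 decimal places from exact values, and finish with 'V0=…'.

(0,0): Delta=1.8766 Bond=-184.3757
(1,0): Delta=-1.6269 Bond=261.1733
(1,1): Delta=2.2231 Bond=-295.4700
V0=134.6391

No-arbitrage ⇒ martingale measure with p* = (R−d)/(u−d) = 0.8667.
Terminal values V(2,·): V(2,0)=131.9500, V(2,1)=31.1400, V(2,2)=245.4200
Node (1,0) S=137.7000: V=(p*·31.1400+(1−p*)·131.9500)/1.2=37.1511; Δ=(31.1400−131.9500)/(173.5020−111.5370)=-1.6269; B=V−Δ·S=261.1733
Node (1,1) S=214.2000: V=(p*·245.4200+(1−p*)·31.1400)/1.2=180.7078; Δ=(245.4200−31.1400)/(269.8920−173.5020)=2.2231; B=V−Δ·S=-295.4700
Node (0,0) S=170.0000: V=(p*·180.7078+(1−p*)·37.1511)/1.2=134.6391; Δ=(180.7078−37.1511)/(214.2000−137.7000)=1.8766; B=V−Δ·S=-184.3757
The time-0 hedge costs 134.6391, which is the no-arbitrage price.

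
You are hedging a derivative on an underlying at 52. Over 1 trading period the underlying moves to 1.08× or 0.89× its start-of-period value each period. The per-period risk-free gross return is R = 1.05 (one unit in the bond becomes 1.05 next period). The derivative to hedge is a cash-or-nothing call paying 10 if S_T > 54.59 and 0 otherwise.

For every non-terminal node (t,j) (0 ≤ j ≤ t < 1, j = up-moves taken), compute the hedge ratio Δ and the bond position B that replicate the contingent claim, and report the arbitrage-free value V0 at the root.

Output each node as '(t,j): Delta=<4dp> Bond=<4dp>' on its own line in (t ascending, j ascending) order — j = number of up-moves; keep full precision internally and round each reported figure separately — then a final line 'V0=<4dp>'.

(0,0): Delta=1.0121 Bond=-44.6115
V0=8.0201

Risk-neutral probability p* = (R−d)/(u−d) = (1.05−0.89)/(1.08−0.89) = 0.8421.
Terminal payoffs: V(1,0)=0.0000, V(1,1)=10.0000
Node (0,0) S=52.0000: V=(p*·10.0000+(1−p*)·0.0000)/1.05=8.0201; Δ=(10.0000−0.0000)/(56.1600−46.2800)=1.0121; B=V−Δ·S=-44.6115
Check: Δ(0,0)·S0 + B(0,0) = 8.0201 = V0.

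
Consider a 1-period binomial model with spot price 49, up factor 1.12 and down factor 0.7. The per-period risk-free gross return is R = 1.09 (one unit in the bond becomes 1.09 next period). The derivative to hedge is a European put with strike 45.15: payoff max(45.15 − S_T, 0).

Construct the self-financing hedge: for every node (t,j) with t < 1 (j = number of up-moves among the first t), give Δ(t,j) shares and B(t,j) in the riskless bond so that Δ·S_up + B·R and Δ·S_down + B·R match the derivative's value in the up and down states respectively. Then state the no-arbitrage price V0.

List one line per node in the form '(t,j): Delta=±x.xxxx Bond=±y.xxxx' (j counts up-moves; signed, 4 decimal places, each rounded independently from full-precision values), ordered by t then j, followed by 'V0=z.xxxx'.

Under the risk-neutral measure, an up-move has probability p* = (R−d)/(u−d) = 0.9286 and values discount at R = 1.09.
Payoff layer (t=1): V(1,0)=10.8500, V(1,1)=0.0000
  t=0,j=0: stock 49.0000 → up 54.8800 (V=0.0000), down 34.3000 (V=10.8500). Price 0.7110; hedge Δ=-0.5272, bond B=26.5443.
Check: Δ(0,0)·S0 + B(0,0) = 0.7110 = V0.

(0,0): Delta=-0.5272 Bond=26.5443
V0=0.7110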